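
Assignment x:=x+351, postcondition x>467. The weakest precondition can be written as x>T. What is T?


Formula: wp(x:=E, P) = P[E/x] (substitute E for x in postcondition)
Step 1: Postcondition: x>467
Step 2: Substitute x+351 for x: x+351>467
Step 3: Solve for x: x > 467-351 = 116

116


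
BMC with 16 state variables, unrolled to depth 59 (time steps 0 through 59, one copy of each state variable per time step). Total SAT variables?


BMC unrolls to depth k, creating one copy of each state var for steps 0..k.
Step count = 59 + 1 = 60 (steps 0 through 59)
Vars per step = 16
Total = 16 * 60 = 960

960


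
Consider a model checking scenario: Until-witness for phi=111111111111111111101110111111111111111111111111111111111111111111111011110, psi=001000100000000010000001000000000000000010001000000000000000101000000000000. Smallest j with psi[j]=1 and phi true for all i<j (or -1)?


(phi U psi) at 0: need smallest j with psi[j]=1 and phi[i]=1 for all i in [0,j).
Scan from step 0:
  step 0: phi=1, psi=0 -> continue
  step 1: phi=1, psi=0 -> continue
  step 2: psi=1 and phi held for [0,2) -> witness found
Witness step = 2

2


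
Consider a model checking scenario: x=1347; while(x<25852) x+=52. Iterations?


Step 1: x goes from 1347 toward 25852 by 52; the body runs while x<25852, so iterations = ceil((bound-start)/step)
Step 2: Distance=24505
Step 3: ceil(24505/52)=472

472


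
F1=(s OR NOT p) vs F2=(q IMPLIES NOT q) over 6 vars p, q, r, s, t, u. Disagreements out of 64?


F1 = (s OR NOT p)
F2 = (q IMPLIES NOT q)
Evaluate both on each of 64 rows (bits = p,q,r,s,t,u):
  row 0 [000000]: F1=1 F2=1 -> 0
  row 1 [000001]: F1=1 F2=1 -> 0
  row 2 [000010]: F1=1 F2=1 -> 0
  row 3 [000011]: F1=1 F2=1 -> 0
  row 4 [000100]: F1=1 F2=1 -> 0
  (every remaining row is evaluated the same way; all 64 results are listed next)
Full result column, 8 rows per line (p,q,r fixed per line; s,t,u runs 000..111 left to right):
  rows 0-7 [p,q,r=000]: 00000000  (ones: 0)
  rows 8-15 [p,q,r=001]: 00000000  (ones: 0)
  rows 16-23 [p,q,r=010]: 11111111  (ones: 8)
  rows 24-31 [p,q,r=011]: 11111111  (ones: 8)
  rows 32-39 [p,q,r=100]: 11110000  (ones: 4)
  rows 40-47 [p,q,r=101]: 11110000  (ones: 4)
  rows 48-55 [p,q,r=110]: 00001111  (ones: 4)
  rows 56-63 [p,q,r=111]: 00001111  (ones: 4)
Disagreements = 0+0+8+8+4+4+4+4 = 32

32


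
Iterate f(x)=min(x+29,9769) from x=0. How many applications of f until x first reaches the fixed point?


Step 1: x=0, cap=9769, increment=29
Step 2: x grows by 29 each step until capped at 9769; fixed point is x=9769
Step 3: iterations = ceil(9769/29) = 337

337


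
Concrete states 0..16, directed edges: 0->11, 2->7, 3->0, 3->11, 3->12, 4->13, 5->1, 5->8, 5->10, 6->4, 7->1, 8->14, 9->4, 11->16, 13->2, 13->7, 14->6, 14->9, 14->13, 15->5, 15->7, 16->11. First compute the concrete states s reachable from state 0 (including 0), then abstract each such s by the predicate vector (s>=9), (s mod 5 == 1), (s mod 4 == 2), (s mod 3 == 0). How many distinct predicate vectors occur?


BFS from 0:
Concrete reachable: {0, 11, 16}
Abstract via predicates (s>=9), (s mod 5 == 1), (s mod 4 == 2), (s mod 3 == 0):
  (0,0,0,1) <- {0}
  (1,1,0,0) <- {11, 16}
Distinct abstract states = 2

2


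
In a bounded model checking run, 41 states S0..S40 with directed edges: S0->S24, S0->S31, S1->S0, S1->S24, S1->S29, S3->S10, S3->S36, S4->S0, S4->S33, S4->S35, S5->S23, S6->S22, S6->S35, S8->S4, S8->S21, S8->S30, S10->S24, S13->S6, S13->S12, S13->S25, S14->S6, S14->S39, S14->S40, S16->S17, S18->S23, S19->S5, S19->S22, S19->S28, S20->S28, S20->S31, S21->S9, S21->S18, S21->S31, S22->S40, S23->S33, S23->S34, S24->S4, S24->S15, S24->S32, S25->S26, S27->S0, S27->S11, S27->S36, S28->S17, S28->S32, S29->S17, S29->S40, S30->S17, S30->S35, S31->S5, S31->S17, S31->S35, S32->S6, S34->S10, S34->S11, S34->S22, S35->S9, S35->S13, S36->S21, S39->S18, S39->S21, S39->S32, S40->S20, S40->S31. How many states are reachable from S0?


BFS from S0:
  layer 0: {S0}
  layer 1: {S24, S31}
  layer 2: {S4, S5, S15, S17, S32, S35}
  layer 3: {S6, S9, S13, S23, S33}
  layer 4: {S12, S22, S25, S34}
  layer 5: {S10, S11, S26, S40}
  layer 6: {S20}
  layer 7: {S28}
Reachable set: {S0, S4, S5, S6, S9, S10, S11, S12, S13, S15, S17, S20, S22, S23, S24, S25, S26, S28, S31, S32, S33, S34, S35, S40}
Count = 24

24


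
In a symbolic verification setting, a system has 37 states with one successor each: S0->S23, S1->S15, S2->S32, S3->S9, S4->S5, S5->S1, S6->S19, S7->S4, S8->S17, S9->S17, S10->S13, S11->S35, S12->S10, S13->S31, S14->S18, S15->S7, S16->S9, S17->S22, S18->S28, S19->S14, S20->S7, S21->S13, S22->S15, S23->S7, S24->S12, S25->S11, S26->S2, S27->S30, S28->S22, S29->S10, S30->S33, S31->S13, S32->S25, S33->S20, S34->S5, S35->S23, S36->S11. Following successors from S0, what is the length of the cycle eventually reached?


Trace from S0 until a state repeats:
  S0 -> S23 -> S7 -> S4 -> S5 -> S1 -> S15 -> S7
S7 first seen at step 2, revisited at step 7.
Cycle length = 7 - 2 = 5

5


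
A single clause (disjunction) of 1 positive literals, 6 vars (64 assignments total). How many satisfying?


Step 1: Total=2^6=64
Step 2: Unsat when all 1 false: 2^5=32
Step 3: Sat=64-32=32

32


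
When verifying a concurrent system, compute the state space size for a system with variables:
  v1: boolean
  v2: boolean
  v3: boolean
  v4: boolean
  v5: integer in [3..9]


State space = product of domain sizes of all variables.
Domain sizes:
  v1 (boolean): 2
  v2 (boolean): 2
  v3 (boolean): 2
  v4 (boolean): 2
  v5 (integer in [3..9]): 7
Product = 2 * 2 * 2 * 2 * 7 = 112

112


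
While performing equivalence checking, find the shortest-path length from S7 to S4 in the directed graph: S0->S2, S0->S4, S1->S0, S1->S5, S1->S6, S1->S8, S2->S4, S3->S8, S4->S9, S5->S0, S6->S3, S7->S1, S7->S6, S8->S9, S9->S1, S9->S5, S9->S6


BFS layer-by-layer from S7:
  dist 0: {S7}
  dist 1: {S1, S6}
  dist 2: {S0, S3, S5, S8}
  dist 3: {S2, S4, S9}
  -> S4 reached at distance 3
Shortest path length = 3

3


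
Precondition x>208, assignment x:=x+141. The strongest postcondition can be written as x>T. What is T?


Formula: sp(P, x:=E) = exists old_x. (x = E[old_x/x]) AND P[old_x/x] (old_x is the value of x before the assignment; eliminate old_x by solving x = E[old_x/x] for old_x)
Step 1: Precondition P: x>208, i.e. old_x > 208
Step 2: Assignment gives x = old_x + 141, so old_x = x - 141
Step 3: Substitute into P: x - 141 > 208
Step 4: Simplify: x > 208+141 = 349

349


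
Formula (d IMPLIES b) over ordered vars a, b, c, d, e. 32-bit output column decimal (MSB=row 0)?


Formula: (d IMPLIES b) over a, b, c, d, e (32 rows)
Evaluate each row (bits = a,b,c,d,e, MSB first):
  row 0 [00000]: (0 IMPLIES 0) -> 1
  row 1 [00001]: (0 IMPLIES 0) -> 1
  row 2 [00010]: (1 IMPLIES 0) -> 0
  row 3 [00011]: (1 IMPLIES 0) -> 0
  row 4 [00100]: (0 IMPLIES 0) -> 1
  row 5 [00101]: (0 IMPLIES 0) -> 1
  row 6 [00110]: (1 IMPLIES 0) -> 0
  row 7 [00111]: (1 IMPLIES 0) -> 0
  row 8 [01000]: (0 IMPLIES 1) -> 1
  row 9 [01001]: (0 IMPLIES 1) -> 1
  row 10 [01010]: (1 IMPLIES 1) -> 1
  row 11 [01011]: (1 IMPLIES 1) -> 1
  row 12 [01100]: (0 IMPLIES 1) -> 1
  row 13 [01101]: (0 IMPLIES 1) -> 1
  row 14 [01110]: (1 IMPLIES 1) -> 1
  row 15 [01111]: (1 IMPLIES 1) -> 1
  row 16 [10000]: (0 IMPLIES 0) -> 1
  row 17 [10001]: (0 IMPLIES 0) -> 1
  row 18 [10010]: (1 IMPLIES 0) -> 0
  row 19 [10011]: (1 IMPLIES 0) -> 0
  row 20 [10100]: (0 IMPLIES 0) -> 1
  row 21 [10101]: (0 IMPLIES 0) -> 1
  row 22 [10110]: (1 IMPLIES 0) -> 0
  row 23 [10111]: (1 IMPLIES 0) -> 0
  row 24 [11000]: (0 IMPLIES 1) -> 1
  row 25 [11001]: (0 IMPLIES 1) -> 1
  row 26 [11010]: (1 IMPLIES 1) -> 1
  row 27 [11011]: (1 IMPLIES 1) -> 1
  row 28 [11100]: (0 IMPLIES 1) -> 1
  row 29 [11101]: (0 IMPLIES 1) -> 1
  row 30 [11110]: (1 IMPLIES 1) -> 1
  row 31 [11111]: (1 IMPLIES 1) -> 1
Full result column, 4 rows per line (a,b,c fixed per line; d,e runs 00..11 left to right):
  rows 0-3 [a,b,c=000]: 1100  = hex C
  rows 4-7 [a,b,c=001]: 1100  = hex C
  rows 8-11 [a,b,c=010]: 1111  = hex F
  rows 12-15 [a,b,c=011]: 1111  = hex F
  rows 16-19 [a,b,c=100]: 1100  = hex C
  rows 20-23 [a,b,c=101]: 1100  = hex C
  rows 24-27 [a,b,c=110]: 1111  = hex F
  rows 28-31 [a,b,c=111]: 1111  = hex F
Output column (row 0 .. row 31) = 11001100111111111100110011111111
Output column grouped in 4s = 1100 1100 1111 1111 1100 1100 1111 1111 = 0xCCFFCCFF
Convert to decimal digit by digit (value = value*16 + digit):
  C -> 12
  12*16 + 12 (C) = 204
  204*16 + 15 (F) = 3279
  3279*16 + 15 (F) = 52479
  52479*16 + 12 (C) = 839676
  839676*16 + 12 (C) = 13434828
  13434828*16 + 15 (F) = 214957263
  214957263*16 + 15 (F) = 3439316223
Decimal = 3439316223

3439316223


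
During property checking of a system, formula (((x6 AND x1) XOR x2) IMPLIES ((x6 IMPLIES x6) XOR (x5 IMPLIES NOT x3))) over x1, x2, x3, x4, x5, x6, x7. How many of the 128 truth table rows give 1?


Formula: (((x6 AND x1) XOR x2) IMPLIES ((x6 IMPLIES x6) XOR (x5 IMPLIES NOT x3))) over 7 vars (128 rows)
Evaluate each row (x1, x2, x3, x4, x5, x6, x7 as bits, MSB first):
  row 0 [0000000]: (((0 AND 0) XOR 0) IMPLIES ((0 IMPLIES 0) XOR (0 IMPLIES NOT 0))) -> 1
  row 1 [0000001]: (((0 AND 0) XOR 0) IMPLIES ((0 IMPLIES 0) XOR (0 IMPLIES NOT 0))) -> 1
  row 2 [0000010]: (((1 AND 0) XOR 0) IMPLIES ((1 IMPLIES 1) XOR (0 IMPLIES NOT 0))) -> 1
  row 3 [0000011]: (((1 AND 0) XOR 0) IMPLIES ((1 IMPLIES 1) XOR (0 IMPLIES NOT 0))) -> 1
  row 4 [0000100]: (((0 AND 0) XOR 0) IMPLIES ((0 IMPLIES 0) XOR (1 IMPLIES NOT 0))) -> 1
  (every remaining row is evaluated the same way; all 128 results are listed next)
Full result column, 8 rows per line (x1,x2,x3,x4 fixed per line; x5,x6,x7 runs 000..111 left to right):
  rows 0-7 [x1,x2,x3,x4=0000]: 11111111  (ones: 8)
  rows 8-15 [x1,x2,x3,x4=0001]: 11111111  (ones: 8)
  rows 16-23 [x1,x2,x3,x4=0010]: 11111111  (ones: 8)
  rows 24-31 [x1,x2,x3,x4=0011]: 11111111  (ones: 8)
  rows 32-39 [x1,x2,x3,x4=0100]: 00000000  (ones: 0)
  rows 40-47 [x1,x2,x3,x4=0101]: 00000000  (ones: 0)
  rows 48-55 [x1,x2,x3,x4=0110]: 00001111  (ones: 4)
  rows 56-63 [x1,x2,x3,x4=0111]: 00001111  (ones: 4)
  rows 64-71 [x1,x2,x3,x4=1000]: 11001100  (ones: 4)
  rows 72-79 [x1,x2,x3,x4=1001]: 11001100  (ones: 4)
  rows 80-87 [x1,x2,x3,x4=1010]: 11001111  (ones: 6)
  rows 88-95 [x1,x2,x3,x4=1011]: 11001111  (ones: 6)
  rows 96-103 [x1,x2,x3,x4=1100]: 00110011  (ones: 4)
  rows 104-111 [x1,x2,x3,x4=1101]: 00110011  (ones: 4)
  rows 112-119 [x1,x2,x3,x4=1110]: 00111111  (ones: 6)
  rows 120-127 [x1,x2,x3,x4=1111]: 00111111  (ones: 6)
Count of 1-rows = 8+8+8+8+0+0+4+4+4+4+6+6+4+4+6+6 = 80

80


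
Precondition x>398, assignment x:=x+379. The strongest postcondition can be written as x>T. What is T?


Formula: sp(P, x:=E) = exists old_x. (x = E[old_x/x]) AND P[old_x/x] (old_x is the value of x before the assignment; eliminate old_x by solving x = E[old_x/x] for old_x)
Step 1: Precondition P: x>398, i.e. old_x > 398
Step 2: Assignment gives x = old_x + 379, so old_x = x - 379
Step 3: Substitute into P: x - 379 > 398
Step 4: Simplify: x > 398+379 = 777

777


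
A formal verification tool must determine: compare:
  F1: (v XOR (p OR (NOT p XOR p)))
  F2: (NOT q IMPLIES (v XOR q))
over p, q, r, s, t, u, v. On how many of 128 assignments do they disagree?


F1 = (v XOR (p OR (NOT p XOR p)))
F2 = (NOT q IMPLIES (v XOR q))
Evaluate both on each of 128 rows (bits = p,q,r,s,t,u,v):
  row 0 [0000000]: F1=1 F2=0 (differ) -> 1
  row 1 [0000001]: F1=0 F2=1 (differ) -> 1
  row 2 [0000010]: F1=1 F2=0 (differ) -> 1
  row 3 [0000011]: F1=0 F2=1 (differ) -> 1
  row 4 [0000100]: F1=1 F2=0 (differ) -> 1
  (every remaining row is evaluated the same way; all 128 results are listed next)
Full result column, 8 rows per line (p,q,r,s fixed per line; t,u,v runs 000..111 left to right):
  rows 0-7 [p,q,r,s=0000]: 11111111  (ones: 8)
  rows 8-15 [p,q,r,s=0001]: 11111111  (ones: 8)
  rows 16-23 [p,q,r,s=0010]: 11111111  (ones: 8)
  rows 24-31 [p,q,r,s=0011]: 11111111  (ones: 8)
  rows 32-39 [p,q,r,s=0100]: 01010101  (ones: 4)
  rows 40-47 [p,q,r,s=0101]: 01010101  (ones: 4)
  rows 48-55 [p,q,r,s=0110]: 01010101  (ones: 4)
  rows 56-63 [p,q,r,s=0111]: 01010101  (ones: 4)
  rows 64-71 [p,q,r,s=1000]: 11111111  (ones: 8)
  rows 72-79 [p,q,r,s=1001]: 11111111  (ones: 8)
  rows 80-87 [p,q,r,s=1010]: 11111111  (ones: 8)
  rows 88-95 [p,q,r,s=1011]: 11111111  (ones: 8)
  rows 96-103 [p,q,r,s=1100]: 01010101  (ones: 4)
  rows 104-111 [p,q,r,s=1101]: 01010101  (ones: 4)
  rows 112-119 [p,q,r,s=1110]: 01010101  (ones: 4)
  rows 120-127 [p,q,r,s=1111]: 01010101  (ones: 4)
Disagreements = 8+8+8+8+4+4+4+4+8+8+8+8+4+4+4+4 = 96

96


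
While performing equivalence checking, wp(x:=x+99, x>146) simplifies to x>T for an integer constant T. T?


Formula: wp(x:=E, P) = P[E/x] (substitute E for x in postcondition)
Step 1: Postcondition: x>146
Step 2: Substitute x+99 for x: x+99>146
Step 3: Solve for x: x > 146-99 = 47

47


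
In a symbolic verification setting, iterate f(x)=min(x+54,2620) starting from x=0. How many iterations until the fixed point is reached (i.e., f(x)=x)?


Step 1: x=0, cap=2620, increment=54
Step 2: x grows by 54 each step until capped at 2620; fixed point is x=2620
Step 3: iterations = ceil(2620/54) = 49

49


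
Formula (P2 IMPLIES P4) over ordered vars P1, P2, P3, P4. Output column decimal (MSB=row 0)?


Formula: (P2 IMPLIES P4) over P1, P2, P3, P4 (16 rows)
Evaluate each row (bits = P1,P2,P3,P4, MSB first):
  row 0 [0000]: (0 IMPLIES 0) -> 1
  row 1 [0001]: (0 IMPLIES 1) -> 1
  row 2 [0010]: (0 IMPLIES 0) -> 1
  row 3 [0011]: (0 IMPLIES 1) -> 1
  row 4 [0100]: (1 IMPLIES 0) -> 0
  row 5 [0101]: (1 IMPLIES 1) -> 1
  row 6 [0110]: (1 IMPLIES 0) -> 0
  row 7 [0111]: (1 IMPLIES 1) -> 1
  row 8 [1000]: (0 IMPLIES 0) -> 1
  row 9 [1001]: (0 IMPLIES 1) -> 1
  row 10 [1010]: (0 IMPLIES 0) -> 1
  row 11 [1011]: (0 IMPLIES 1) -> 1
  row 12 [1100]: (1 IMPLIES 0) -> 0
  row 13 [1101]: (1 IMPLIES 1) -> 1
  row 14 [1110]: (1 IMPLIES 0) -> 0
  row 15 [1111]: (1 IMPLIES 1) -> 1
Full result column, 4 rows per line (P1,P2 fixed per line; P3,P4 runs 00..11 left to right):
  rows 0-3 [P1,P2=00]: 1111  = hex F
  rows 4-7 [P1,P2=01]: 0101  = hex 5
  rows 8-11 [P1,P2=10]: 1111  = hex F
  rows 12-15 [P1,P2=11]: 0101  = hex 5
Output column (row 0 .. row 15) = 1111010111110101
Output column grouped in 4s = 1111 0101 1111 0101 = 0xF5F5
Convert to decimal digit by digit (value = value*16 + digit):
  F -> 15
  15*16 + 5 = 245
  245*16 + 15 (F) = 3935
  3935*16 + 5 = 62965
Decimal = 62965

62965


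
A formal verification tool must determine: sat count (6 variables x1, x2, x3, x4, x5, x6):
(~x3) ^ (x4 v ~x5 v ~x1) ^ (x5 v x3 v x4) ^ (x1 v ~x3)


CNF with 4 clauses over 6 vars (64 assignments).
An assignment satisfies CNF iff every clause has >=1 true literal.
Check each row (bits = x1,x2,x3,x4,x5,x6; clause T/F shown):
  row 0 [000000]: clauses=TTFT -> 0
  row 1 [000001]: clauses=TTFT -> 0
  row 2 [000010]: clauses=TTTT -> 1
  row 3 [000011]: clauses=TTTT -> 1
  row 4 [000100]: clauses=TTTT -> 1
  (every remaining row is evaluated the same way; all 64 results are listed next)
Full result column, 8 rows per line (x1,x2,x3 fixed per line; x4,x5,x6 runs 000..111 left to right):
  rows 0-7 [x1,x2,x3=000]: 00111111  (ones: 6)
  rows 8-15 [x1,x2,x3=001]: 00000000  (ones: 0)
  rows 16-23 [x1,x2,x3=010]: 00111111  (ones: 6)
  rows 24-31 [x1,x2,x3=011]: 00000000  (ones: 0)
  rows 32-39 [x1,x2,x3=100]: 00001111  (ones: 4)
  rows 40-47 [x1,x2,x3=101]: 00000000  (ones: 0)
  rows 48-55 [x1,x2,x3=110]: 00001111  (ones: 4)
  rows 56-63 [x1,x2,x3=111]: 00000000  (ones: 0)
Satisfying assignments = 6+0+6+0+4+0+4+0 = 20

20


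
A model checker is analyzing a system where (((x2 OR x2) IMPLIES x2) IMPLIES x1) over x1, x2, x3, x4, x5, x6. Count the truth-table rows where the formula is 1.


Formula: (((x2 OR x2) IMPLIES x2) IMPLIES x1) over 6 vars (64 rows)
Evaluate each row (x1, x2, x3, x4, x5, x6 as bits, MSB first):
  row 0 [000000]: (((0 OR 0) IMPLIES 0) IMPLIES 0) -> 0
  row 1 [000001]: (((0 OR 0) IMPLIES 0) IMPLIES 0) -> 0
  row 2 [000010]: (((0 OR 0) IMPLIES 0) IMPLIES 0) -> 0
  row 3 [000011]: (((0 OR 0) IMPLIES 0) IMPLIES 0) -> 0
  row 4 [000100]: (((0 OR 0) IMPLIES 0) IMPLIES 0) -> 0
  (every remaining row is evaluated the same way; all 64 results are listed next)
Full result column, 8 rows per line (x1,x2,x3 fixed per line; x4,x5,x6 runs 000..111 left to right):
  rows 0-7 [x1,x2,x3=000]: 00000000  (ones: 0)
  rows 8-15 [x1,x2,x3=001]: 00000000  (ones: 0)
  rows 16-23 [x1,x2,x3=010]: 00000000  (ones: 0)
  rows 24-31 [x1,x2,x3=011]: 00000000  (ones: 0)
  rows 32-39 [x1,x2,x3=100]: 11111111  (ones: 8)
  rows 40-47 [x1,x2,x3=101]: 11111111  (ones: 8)
  rows 48-55 [x1,x2,x3=110]: 11111111  (ones: 8)
  rows 56-63 [x1,x2,x3=111]: 11111111  (ones: 8)
Count of 1-rows = 0+0+0+0+8+8+8+8 = 32

32


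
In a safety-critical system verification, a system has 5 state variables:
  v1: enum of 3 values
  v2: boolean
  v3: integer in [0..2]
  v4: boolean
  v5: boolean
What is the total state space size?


State space = product of domain sizes of all variables.
Domain sizes:
  v1 (enum of 3 values): 3
  v2 (boolean): 2
  v3 (integer in [0..2]): 3
  v4 (boolean): 2
  v5 (boolean): 2
Product = 3 * 2 * 3 * 2 * 2 = 72

72


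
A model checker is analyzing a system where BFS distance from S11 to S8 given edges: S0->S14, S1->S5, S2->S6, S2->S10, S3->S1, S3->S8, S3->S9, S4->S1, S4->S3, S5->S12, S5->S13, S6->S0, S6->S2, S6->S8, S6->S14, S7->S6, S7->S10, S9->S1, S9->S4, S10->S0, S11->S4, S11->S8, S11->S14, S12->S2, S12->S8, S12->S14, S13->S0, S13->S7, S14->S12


BFS layer-by-layer from S11:
  dist 0: {S11}
  dist 1: {S4, S8, S14}
  -> S8 reached at distance 1
Shortest path length = 1

1


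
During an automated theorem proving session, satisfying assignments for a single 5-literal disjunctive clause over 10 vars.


Step 1: Total=2^10=1024
Step 2: Unsat when all 5 false: 2^5=32
Step 3: Sat=1024-32=992

992


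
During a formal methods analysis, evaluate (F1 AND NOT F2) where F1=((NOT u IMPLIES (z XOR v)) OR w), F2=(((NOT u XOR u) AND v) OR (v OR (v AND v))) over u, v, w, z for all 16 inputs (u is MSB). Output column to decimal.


F1 = ((NOT u IMPLIES (z XOR v)) OR w)
F2 = (((NOT u XOR u) AND v) OR (v OR (v AND v)))
Counterexample to F1=>F2 is where F1=1 and F2=0.
Evaluate each row (bits = u,v,w,z, MSB first):
  row 0 [0000]: F1=0 F2=0 -> F1&~F2 -> 0
  row 1 [0001]: F1=1 F2=0 -> F1&~F2 -> 1
  row 2 [0010]: F1=1 F2=0 -> F1&~F2 -> 1
  row 3 [0011]: F1=1 F2=0 -> F1&~F2 -> 1
  row 4 [0100]: F1=1 F2=1 -> F1&~F2 -> 0
  row 5 [0101]: F1=0 F2=1 -> F1&~F2 -> 0
  row 6 [0110]: F1=1 F2=1 -> F1&~F2 -> 0
  row 7 [0111]: F1=1 F2=1 -> F1&~F2 -> 0
  row 8 [1000]: F1=1 F2=0 -> F1&~F2 -> 1
  row 9 [1001]: F1=1 F2=0 -> F1&~F2 -> 1
  row 10 [1010]: F1=1 F2=0 -> F1&~F2 -> 1
  row 11 [1011]: F1=1 F2=0 -> F1&~F2 -> 1
  row 12 [1100]: F1=1 F2=1 -> F1&~F2 -> 0
  row 13 [1101]: F1=1 F2=1 -> F1&~F2 -> 0
  row 14 [1110]: F1=1 F2=1 -> F1&~F2 -> 0
  row 15 [1111]: F1=1 F2=1 -> F1&~F2 -> 0
Full result column, 4 rows per line (u,v fixed per line; w,z runs 00..11 left to right):
  rows 0-3 [u,v=00]: 0111  = hex 7
  rows 4-7 [u,v=01]: 0000  = hex 0
  rows 8-11 [u,v=10]: 1111  = hex F
  rows 12-15 [u,v=11]: 0000  = hex 0
Counterexample vector (row 0 .. row 15) = 0111000011110000
Output column grouped in 4s = 0111 0000 1111 0000 = 0x70F0
Convert to decimal digit by digit (value = value*16 + digit):
  7 -> 7
  7*16 + 0 = 112
  112*16 + 15 (F) = 1807
  1807*16 + 0 = 28912
Decimal = 28912

28912


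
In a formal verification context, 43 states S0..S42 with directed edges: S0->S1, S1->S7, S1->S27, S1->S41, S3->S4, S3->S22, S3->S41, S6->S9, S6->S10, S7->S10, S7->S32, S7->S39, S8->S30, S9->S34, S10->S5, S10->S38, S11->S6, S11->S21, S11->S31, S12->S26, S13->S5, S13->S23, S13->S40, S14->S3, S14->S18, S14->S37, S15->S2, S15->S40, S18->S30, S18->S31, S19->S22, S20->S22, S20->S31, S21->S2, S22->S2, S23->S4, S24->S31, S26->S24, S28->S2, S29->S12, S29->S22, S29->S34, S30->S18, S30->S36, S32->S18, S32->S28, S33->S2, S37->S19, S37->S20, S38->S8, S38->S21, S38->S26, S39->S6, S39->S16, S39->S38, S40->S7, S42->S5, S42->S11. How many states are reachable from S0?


BFS from S0:
  layer 0: {S0}
  layer 1: {S1}
  layer 2: {S7, S27, S41}
  layer 3: {S10, S32, S39}
  layer 4: {S5, S6, S16, S18, S28, S38}
  layer 5: {S2, S8, S9, S21, S26, S30, S31}
  layer 6: {S24, S34, S36}
Reachable set: {S0, S1, S2, S5, S6, S7, S8, S9, S10, S16, S18, S21, S24, S26, S27, S28, S30, S31, S32, S34, S36, S38, S39, S41}
Count = 24

24


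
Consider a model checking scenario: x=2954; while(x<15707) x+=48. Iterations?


Step 1: x goes from 2954 toward 15707 by 48; the body runs while x<15707, so iterations = ceil((bound-start)/step)
Step 2: Distance=12753
Step 3: ceil(12753/48)=266

266


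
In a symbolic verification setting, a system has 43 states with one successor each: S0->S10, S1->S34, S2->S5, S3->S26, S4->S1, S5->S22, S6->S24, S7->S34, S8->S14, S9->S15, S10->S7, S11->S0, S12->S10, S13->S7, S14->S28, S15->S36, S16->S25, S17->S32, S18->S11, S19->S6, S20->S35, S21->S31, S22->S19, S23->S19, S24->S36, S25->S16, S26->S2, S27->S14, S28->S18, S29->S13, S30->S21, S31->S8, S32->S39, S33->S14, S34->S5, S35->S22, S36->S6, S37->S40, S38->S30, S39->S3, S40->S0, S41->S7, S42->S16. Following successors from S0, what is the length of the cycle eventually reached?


Trace from S0 until a state repeats:
  S0 -> S10 -> S7 -> S34 -> S5 -> S22 -> S19 -> S6 -> S24 -> S36 -> S6
S6 first seen at step 7, revisited at step 10.
Cycle length = 10 - 7 = 3

3


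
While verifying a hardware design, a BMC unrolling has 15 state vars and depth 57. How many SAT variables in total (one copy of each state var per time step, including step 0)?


BMC unrolls to depth k, creating one copy of each state var for steps 0..k.
Step count = 57 + 1 = 58 (steps 0 through 57)
Vars per step = 15
Total = 15 * 58 = 870

870


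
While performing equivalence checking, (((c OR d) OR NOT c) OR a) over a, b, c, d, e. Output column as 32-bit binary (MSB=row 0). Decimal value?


Formula: (((c OR d) OR NOT c) OR a) over a, b, c, d, e (32 rows)
Evaluate each row (bits = a,b,c,d,e, MSB first):
  row 0 [00000]: (((0 OR 0) OR NOT 0) OR 0) -> 1
  row 1 [00001]: (((0 OR 0) OR NOT 0) OR 0) -> 1
  row 2 [00010]: (((0 OR 1) OR NOT 0) OR 0) -> 1
  row 3 [00011]: (((0 OR 1) OR NOT 0) OR 0) -> 1
  row 4 [00100]: (((1 OR 0) OR NOT 1) OR 0) -> 1
  row 5 [00101]: (((1 OR 0) OR NOT 1) OR 0) -> 1
  row 6 [00110]: (((1 OR 1) OR NOT 1) OR 0) -> 1
  row 7 [00111]: (((1 OR 1) OR NOT 1) OR 0) -> 1
  row 8 [01000]: (((0 OR 0) OR NOT 0) OR 0) -> 1
  row 9 [01001]: (((0 OR 0) OR NOT 0) OR 0) -> 1
  row 10 [01010]: (((0 OR 1) OR NOT 0) OR 0) -> 1
  row 11 [01011]: (((0 OR 1) OR NOT 0) OR 0) -> 1
  row 12 [01100]: (((1 OR 0) OR NOT 1) OR 0) -> 1
  row 13 [01101]: (((1 OR 0) OR NOT 1) OR 0) -> 1
  row 14 [01110]: (((1 OR 1) OR NOT 1) OR 0) -> 1
  row 15 [01111]: (((1 OR 1) OR NOT 1) OR 0) -> 1
  row 16 [10000]: (((0 OR 0) OR NOT 0) OR 1) -> 1
  row 17 [10001]: (((0 OR 0) OR NOT 0) OR 1) -> 1
  row 18 [10010]: (((0 OR 1) OR NOT 0) OR 1) -> 1
  row 19 [10011]: (((0 OR 1) OR NOT 0) OR 1) -> 1
  row 20 [10100]: (((1 OR 0) OR NOT 1) OR 1) -> 1
  row 21 [10101]: (((1 OR 0) OR NOT 1) OR 1) -> 1
  row 22 [10110]: (((1 OR 1) OR NOT 1) OR 1) -> 1
  row 23 [10111]: (((1 OR 1) OR NOT 1) OR 1) -> 1
  row 24 [11000]: (((0 OR 0) OR NOT 0) OR 1) -> 1
  row 25 [11001]: (((0 OR 0) OR NOT 0) OR 1) -> 1
  row 26 [11010]: (((0 OR 1) OR NOT 0) OR 1) -> 1
  row 27 [11011]: (((0 OR 1) OR NOT 0) OR 1) -> 1
  row 28 [11100]: (((1 OR 0) OR NOT 1) OR 1) -> 1
  row 29 [11101]: (((1 OR 0) OR NOT 1) OR 1) -> 1
  row 30 [11110]: (((1 OR 1) OR NOT 1) OR 1) -> 1
  row 31 [11111]: (((1 OR 1) OR NOT 1) OR 1) -> 1
Full result column, 4 rows per line (a,b,c fixed per line; d,e runs 00..11 left to right):
  rows 0-3 [a,b,c=000]: 1111  = hex F
  rows 4-7 [a,b,c=001]: 1111  = hex F
  rows 8-11 [a,b,c=010]: 1111  = hex F
  rows 12-15 [a,b,c=011]: 1111  = hex F
  rows 16-19 [a,b,c=100]: 1111  = hex F
  rows 20-23 [a,b,c=101]: 1111  = hex F
  rows 24-27 [a,b,c=110]: 1111  = hex F
  rows 28-31 [a,b,c=111]: 1111  = hex F
Output column (row 0 .. row 31) = 11111111111111111111111111111111
Output column grouped in 4s = 1111 1111 1111 1111 1111 1111 1111 1111 = 0xFFFFFFFF
Convert to decimal digit by digit (value = value*16 + digit):
  F -> 15
  15*16 + 15 (F) = 255
  255*16 + 15 (F) = 4095
  4095*16 + 15 (F) = 65535
  65535*16 + 15 (F) = 1048575
  1048575*16 + 15 (F) = 16777215
  16777215*16 + 15 (F) = 268435455
  268435455*16 + 15 (F) = 4294967295
Decimal = 4294967295

4294967295


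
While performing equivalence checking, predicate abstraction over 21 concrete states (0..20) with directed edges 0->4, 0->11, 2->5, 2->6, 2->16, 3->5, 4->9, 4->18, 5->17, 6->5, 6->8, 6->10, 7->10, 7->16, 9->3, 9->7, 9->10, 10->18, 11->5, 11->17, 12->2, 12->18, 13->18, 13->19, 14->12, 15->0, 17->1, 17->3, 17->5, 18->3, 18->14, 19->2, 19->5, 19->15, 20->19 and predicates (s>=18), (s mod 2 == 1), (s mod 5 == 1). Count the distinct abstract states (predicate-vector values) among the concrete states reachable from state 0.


BFS from 0:
Concrete reachable: {0, 1, 2, 3, 4, 5, 6, 7, 8, 9, 10, 11, 12, 14, 16, 17, 18}
Abstract via predicates (s>=18), (s mod 2 == 1), (s mod 5 == 1):
  (0,0,0) <- {0, 2, 4, 8, 10, 12, 14}
  (0,0,1) <- {6, 16}
  (0,1,0) <- {3, 5, 7, 9, 17}
  (0,1,1) <- {1, 11}
  (1,0,0) <- {18}
Distinct abstract states = 5

5


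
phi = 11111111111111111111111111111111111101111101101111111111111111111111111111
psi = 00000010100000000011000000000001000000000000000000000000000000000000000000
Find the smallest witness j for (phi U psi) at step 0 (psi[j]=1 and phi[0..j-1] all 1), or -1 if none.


(phi U psi) at 0: need smallest j with psi[j]=1 and phi[i]=1 for all i in [0,j).
Scan from step 0:
  step 0: phi=1, psi=0 -> continue
  step 1: phi=1, psi=0 -> continue
  step 2: phi=1, psi=0 -> continue
  step 3: phi=1, psi=0 -> continue
  step 6: psi=1 and phi held for [0,6) -> witness found
Witness step = 6

6


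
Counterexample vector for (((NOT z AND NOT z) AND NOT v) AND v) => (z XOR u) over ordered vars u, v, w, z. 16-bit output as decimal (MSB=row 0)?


F1 = (((NOT z AND NOT z) AND NOT v) AND v)
F2 = (z XOR u)
Counterexample to F1=>F2 is where F1=1 and F2=0.
Evaluate each row (bits = u,v,w,z, MSB first):
  row 0 [0000]: F1=0 F2=0 -> F1&~F2 -> 0
  row 1 [0001]: F1=0 F2=1 -> F1&~F2 -> 0
  row 2 [0010]: F1=0 F2=0 -> F1&~F2 -> 0
  row 3 [0011]: F1=0 F2=1 -> F1&~F2 -> 0
  row 4 [0100]: F1=0 F2=0 -> F1&~F2 -> 0
  row 5 [0101]: F1=0 F2=1 -> F1&~F2 -> 0
  row 6 [0110]: F1=0 F2=0 -> F1&~F2 -> 0
  row 7 [0111]: F1=0 F2=1 -> F1&~F2 -> 0
  row 8 [1000]: F1=0 F2=1 -> F1&~F2 -> 0
  row 9 [1001]: F1=0 F2=0 -> F1&~F2 -> 0
  row 10 [1010]: F1=0 F2=1 -> F1&~F2 -> 0
  row 11 [1011]: F1=0 F2=0 -> F1&~F2 -> 0
  row 12 [1100]: F1=0 F2=1 -> F1&~F2 -> 0
  row 13 [1101]: F1=0 F2=0 -> F1&~F2 -> 0
  row 14 [1110]: F1=0 F2=1 -> F1&~F2 -> 0
  row 15 [1111]: F1=0 F2=0 -> F1&~F2 -> 0
Full result column, 4 rows per line (u,v fixed per line; w,z runs 00..11 left to right):
  rows 0-3 [u,v=00]: 0000  = hex 0
  rows 4-7 [u,v=01]: 0000  = hex 0
  rows 8-11 [u,v=10]: 0000  = hex 0
  rows 12-15 [u,v=11]: 0000  = hex 0
Counterexample vector (row 0 .. row 15) = 0000000000000000
Output column grouped in 4s = 0000 0000 0000 0000 = 0x0000
Convert to decimal digit by digit (value = value*16 + digit):
  0 -> 0
  0*16 + 0 = 0
  0*16 + 0 = 0
  0*16 + 0 = 0
Decimal = 0

0


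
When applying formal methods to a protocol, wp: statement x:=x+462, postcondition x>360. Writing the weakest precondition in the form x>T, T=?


Formula: wp(x:=E, P) = P[E/x] (substitute E for x in postcondition)
Step 1: Postcondition: x>360
Step 2: Substitute x+462 for x: x+462>360
Step 3: Solve for x: x > 360-462 = -102

-102


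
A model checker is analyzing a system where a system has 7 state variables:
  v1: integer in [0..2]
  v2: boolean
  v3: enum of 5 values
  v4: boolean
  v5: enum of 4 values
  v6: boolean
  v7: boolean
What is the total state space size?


State space = product of domain sizes of all variables.
Domain sizes:
  v1 (integer in [0..2]): 3
  v2 (boolean): 2
  v3 (enum of 5 values): 5
  v4 (boolean): 2
  v5 (enum of 4 values): 4
  v6 (boolean): 2
  v7 (boolean): 2
Product = 3 * 2 * 5 * 2 * 4 * 2 * 2 = 960

960


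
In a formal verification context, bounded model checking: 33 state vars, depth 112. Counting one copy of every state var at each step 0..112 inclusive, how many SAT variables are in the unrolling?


BMC unrolls to depth k, creating one copy of each state var for steps 0..k.
Step count = 112 + 1 = 113 (steps 0 through 112)
Vars per step = 33
Total = 33 * 113 = 3729

3729


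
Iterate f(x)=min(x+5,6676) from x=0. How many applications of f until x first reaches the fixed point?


Step 1: x=0, cap=6676, increment=5
Step 2: x grows by 5 each step until capped at 6676; fixed point is x=6676
Step 3: iterations = ceil(6676/5) = 1336

1336


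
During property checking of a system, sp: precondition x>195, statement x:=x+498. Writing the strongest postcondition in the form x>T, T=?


Formula: sp(P, x:=E) = exists old_x. (x = E[old_x/x]) AND P[old_x/x] (old_x is the value of x before the assignment; eliminate old_x by solving x = E[old_x/x] for old_x)
Step 1: Precondition P: x>195, i.e. old_x > 195
Step 2: Assignment gives x = old_x + 498, so old_x = x - 498
Step 3: Substitute into P: x - 498 > 195
Step 4: Simplify: x > 195+498 = 693

693


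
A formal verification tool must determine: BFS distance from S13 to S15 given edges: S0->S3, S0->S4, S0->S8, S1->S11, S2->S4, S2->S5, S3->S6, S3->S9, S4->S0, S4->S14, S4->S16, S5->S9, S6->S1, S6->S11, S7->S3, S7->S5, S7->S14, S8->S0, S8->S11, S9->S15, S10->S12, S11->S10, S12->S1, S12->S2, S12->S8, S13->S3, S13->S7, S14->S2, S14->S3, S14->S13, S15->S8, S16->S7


BFS layer-by-layer from S13:
  dist 0: {S13}
  dist 1: {S3, S7}
  dist 2: {S5, S6, S9, S14}
  dist 3: {S1, S2, S11, S15}
  -> S15 reached at distance 3
Shortest path length = 3

3


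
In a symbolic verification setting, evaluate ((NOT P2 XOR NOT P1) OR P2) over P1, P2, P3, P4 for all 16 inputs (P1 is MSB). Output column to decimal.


Formula: ((NOT P2 XOR NOT P1) OR P2) over P1, P2, P3, P4 (16 rows)
Evaluate each row (bits = P1,P2,P3,P4, MSB first):
  row 0 [0000]: ((NOT 0 XOR NOT 0) OR 0) -> 0
  row 1 [0001]: ((NOT 0 XOR NOT 0) OR 0) -> 0
  row 2 [0010]: ((NOT 0 XOR NOT 0) OR 0) -> 0
  row 3 [0011]: ((NOT 0 XOR NOT 0) OR 0) -> 0
  row 4 [0100]: ((NOT 1 XOR NOT 0) OR 1) -> 1
  row 5 [0101]: ((NOT 1 XOR NOT 0) OR 1) -> 1
  row 6 [0110]: ((NOT 1 XOR NOT 0) OR 1) -> 1
  row 7 [0111]: ((NOT 1 XOR NOT 0) OR 1) -> 1
  row 8 [1000]: ((NOT 0 XOR NOT 1) OR 0) -> 1
  row 9 [1001]: ((NOT 0 XOR NOT 1) OR 0) -> 1
  row 10 [1010]: ((NOT 0 XOR NOT 1) OR 0) -> 1
  row 11 [1011]: ((NOT 0 XOR NOT 1) OR 0) -> 1
  row 12 [1100]: ((NOT 1 XOR NOT 1) OR 1) -> 1
  row 13 [1101]: ((NOT 1 XOR NOT 1) OR 1) -> 1
  row 14 [1110]: ((NOT 1 XOR NOT 1) OR 1) -> 1
  row 15 [1111]: ((NOT 1 XOR NOT 1) OR 1) -> 1
Full result column, 4 rows per line (P1,P2 fixed per line; P3,P4 runs 00..11 left to right):
  rows 0-3 [P1,P2=00]: 0000  = hex 0
  rows 4-7 [P1,P2=01]: 1111  = hex F
  rows 8-11 [P1,P2=10]: 1111  = hex F
  rows 12-15 [P1,P2=11]: 1111  = hex F
Output column (row 0 .. row 15) = 0000111111111111
Output column grouped in 4s = 0000 1111 1111 1111 = 0x0FFF
Convert to decimal digit by digit (value = value*16 + digit):
  0 -> 0
  0*16 + 15 (F) = 15
  15*16 + 15 (F) = 255
  255*16 + 15 (F) = 4095
Decimal = 4095

4095


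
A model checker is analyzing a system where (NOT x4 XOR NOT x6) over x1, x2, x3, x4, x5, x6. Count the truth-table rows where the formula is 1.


Formula: (NOT x4 XOR NOT x6) over 6 vars (64 rows)
Evaluate each row (x1, x2, x3, x4, x5, x6 as bits, MSB first):
  row 0 [000000]: (NOT 0 XOR NOT 0) -> 0
  row 1 [000001]: (NOT 0 XOR NOT 1) -> 1
  row 2 [000010]: (NOT 0 XOR NOT 0) -> 0
  row 3 [000011]: (NOT 0 XOR NOT 1) -> 1
  row 4 [000100]: (NOT 1 XOR NOT 0) -> 1
  (every remaining row is evaluated the same way; all 64 results are listed next)
Full result column, 8 rows per line (x1,x2,x3 fixed per line; x4,x5,x6 runs 000..111 left to right):
  rows 0-7 [x1,x2,x3=000]: 01011010  (ones: 4)
  rows 8-15 [x1,x2,x3=001]: 01011010  (ones: 4)
  rows 16-23 [x1,x2,x3=010]: 01011010  (ones: 4)
  rows 24-31 [x1,x2,x3=011]: 01011010  (ones: 4)
  rows 32-39 [x1,x2,x3=100]: 01011010  (ones: 4)
  rows 40-47 [x1,x2,x3=101]: 01011010  (ones: 4)
  rows 48-55 [x1,x2,x3=110]: 01011010  (ones: 4)
  rows 56-63 [x1,x2,x3=111]: 01011010  (ones: 4)
Count of 1-rows = 4+4+4+4+4+4+4+4 = 32

32


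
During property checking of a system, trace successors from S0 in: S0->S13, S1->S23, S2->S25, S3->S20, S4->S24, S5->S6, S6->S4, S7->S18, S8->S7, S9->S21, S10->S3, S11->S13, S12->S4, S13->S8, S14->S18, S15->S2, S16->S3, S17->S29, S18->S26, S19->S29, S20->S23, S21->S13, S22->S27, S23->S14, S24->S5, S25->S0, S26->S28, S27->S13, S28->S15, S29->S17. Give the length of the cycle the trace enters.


Trace from S0 until a state repeats:
  S0 -> S13 -> S8 -> S7 -> S18 -> S26 -> S28 -> S15 -> S2 -> S25 -> S0
S0 first seen at step 0, revisited at step 10.
Cycle length = 10 - 0 = 10

10


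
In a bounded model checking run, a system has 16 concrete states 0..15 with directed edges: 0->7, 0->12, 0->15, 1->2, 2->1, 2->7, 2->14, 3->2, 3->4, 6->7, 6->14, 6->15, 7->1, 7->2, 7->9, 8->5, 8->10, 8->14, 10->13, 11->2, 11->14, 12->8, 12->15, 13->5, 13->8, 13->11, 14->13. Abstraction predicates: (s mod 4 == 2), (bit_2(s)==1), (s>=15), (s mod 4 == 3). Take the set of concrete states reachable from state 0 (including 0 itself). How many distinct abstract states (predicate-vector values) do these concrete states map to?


BFS from 0:
Concrete reachable: {0, 1, 2, 5, 7, 8, 9, 10, 11, 12, 13, 14, 15}
Abstract via predicates (s mod 4 == 2), (bit_2(s)==1), (s>=15), (s mod 4 == 3):
  (0,0,0,0) <- {0, 1, 8, 9}
  (0,0,0,1) <- {11}
  (0,1,0,0) <- {5, 12, 13}
  (0,1,0,1) <- {7}
  (0,1,1,1) <- {15}
  (1,0,0,0) <- {2, 10}
  (1,1,0,0) <- {14}
Distinct abstract states = 7

7


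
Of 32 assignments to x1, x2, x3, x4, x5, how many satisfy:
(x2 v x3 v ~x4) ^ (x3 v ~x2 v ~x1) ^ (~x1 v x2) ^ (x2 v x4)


CNF with 4 clauses over 5 vars (32 assignments).
An assignment satisfies CNF iff every clause has >=1 true literal.
Check each row (bits = x1,x2,x3,x4,x5; clause T/F shown):
  row 0 [00000]: clauses=TTTF -> 0
  row 1 [00001]: clauses=TTTF -> 0
  row 2 [00010]: clauses=FTTT -> 0
  row 3 [00011]: clauses=FTTT -> 0
  row 4 [00100]: clauses=TTTF -> 0
  row 5 [00101]: clauses=TTTF -> 0
  row 6 [00110]: clauses=TTTT -> 1
  row 7 [00111]: clauses=TTTT -> 1
  row 8 [01000]: clauses=TTTT -> 1
  row 9 [01001]: clauses=TTTT -> 1
  row 10 [01010]: clauses=TTTT -> 1
  row 11 [01011]: clauses=TTTT -> 1
  row 12 [01100]: clauses=TTTT -> 1
  row 13 [01101]: clauses=TTTT -> 1
  row 14 [01110]: clauses=TTTT -> 1
  row 15 [01111]: clauses=TTTT -> 1
  row 16 [10000]: clauses=TTFF -> 0
  row 17 [10001]: clauses=TTFF -> 0
  row 18 [10010]: clauses=FTFT -> 0
  row 19 [10011]: clauses=FTFT -> 0
  row 20 [10100]: clauses=TTFF -> 0
  row 21 [10101]: clauses=TTFF -> 0
  row 22 [10110]: clauses=TTFT -> 0
  row 23 [10111]: clauses=TTFT -> 0
  row 24 [11000]: clauses=TFTT -> 0
  row 25 [11001]: clauses=TFTT -> 0
  row 26 [11010]: clauses=TFTT -> 0
  row 27 [11011]: clauses=TFTT -> 0
  row 28 [11100]: clauses=TTTT -> 1
  row 29 [11101]: clauses=TTTT -> 1
  row 30 [11110]: clauses=TTTT -> 1
  row 31 [11111]: clauses=TTTT -> 1
Full result column, 8 rows per line (x1,x2 fixed per line; x3,x4,x5 runs 000..111 left to right):
  rows 0-7 [x1,x2=00]: 00000011  (ones: 2)
  rows 8-15 [x1,x2=01]: 11111111  (ones: 8)
  rows 16-23 [x1,x2=10]: 00000000  (ones: 0)
  rows 24-31 [x1,x2=11]: 00001111  (ones: 4)
Satisfying assignments = 2+8+0+4 = 14

14


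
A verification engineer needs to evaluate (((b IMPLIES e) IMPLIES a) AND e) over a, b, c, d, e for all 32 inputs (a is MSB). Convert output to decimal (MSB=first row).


Formula: (((b IMPLIES e) IMPLIES a) AND e) over a, b, c, d, e (32 rows)
Evaluate each row (bits = a,b,c,d,e, MSB first):
  row 0 [00000]: (((0 IMPLIES 0) IMPLIES 0) AND 0) -> 0
  row 1 [00001]: (((0 IMPLIES 1) IMPLIES 0) AND 1) -> 0
  row 2 [00010]: (((0 IMPLIES 0) IMPLIES 0) AND 0) -> 0
  row 3 [00011]: (((0 IMPLIES 1) IMPLIES 0) AND 1) -> 0
  row 4 [00100]: (((0 IMPLIES 0) IMPLIES 0) AND 0) -> 0
  row 5 [00101]: (((0 IMPLIES 1) IMPLIES 0) AND 1) -> 0
  row 6 [00110]: (((0 IMPLIES 0) IMPLIES 0) AND 0) -> 0
  row 7 [00111]: (((0 IMPLIES 1) IMPLIES 0) AND 1) -> 0
  row 8 [01000]: (((1 IMPLIES 0) IMPLIES 0) AND 0) -> 0
  row 9 [01001]: (((1 IMPLIES 1) IMPLIES 0) AND 1) -> 0
  row 10 [01010]: (((1 IMPLIES 0) IMPLIES 0) AND 0) -> 0
  row 11 [01011]: (((1 IMPLIES 1) IMPLIES 0) AND 1) -> 0
  row 12 [01100]: (((1 IMPLIES 0) IMPLIES 0) AND 0) -> 0
  row 13 [01101]: (((1 IMPLIES 1) IMPLIES 0) AND 1) -> 0
  row 14 [01110]: (((1 IMPLIES 0) IMPLIES 0) AND 0) -> 0
  row 15 [01111]: (((1 IMPLIES 1) IMPLIES 0) AND 1) -> 0
  row 16 [10000]: (((0 IMPLIES 0) IMPLIES 1) AND 0) -> 0
  row 17 [10001]: (((0 IMPLIES 1) IMPLIES 1) AND 1) -> 1
  row 18 [10010]: (((0 IMPLIES 0) IMPLIES 1) AND 0) -> 0
  row 19 [10011]: (((0 IMPLIES 1) IMPLIES 1) AND 1) -> 1
  row 20 [10100]: (((0 IMPLIES 0) IMPLIES 1) AND 0) -> 0
  row 21 [10101]: (((0 IMPLIES 1) IMPLIES 1) AND 1) -> 1
  row 22 [10110]: (((0 IMPLIES 0) IMPLIES 1) AND 0) -> 0
  row 23 [10111]: (((0 IMPLIES 1) IMPLIES 1) AND 1) -> 1
  row 24 [11000]: (((1 IMPLIES 0) IMPLIES 1) AND 0) -> 0
  row 25 [11001]: (((1 IMPLIES 1) IMPLIES 1) AND 1) -> 1
  row 26 [11010]: (((1 IMPLIES 0) IMPLIES 1) AND 0) -> 0
  row 27 [11011]: (((1 IMPLIES 1) IMPLIES 1) AND 1) -> 1
  row 28 [11100]: (((1 IMPLIES 0) IMPLIES 1) AND 0) -> 0
  row 29 [11101]: (((1 IMPLIES 1) IMPLIES 1) AND 1) -> 1
  row 30 [11110]: (((1 IMPLIES 0) IMPLIES 1) AND 0) -> 0
  row 31 [11111]: (((1 IMPLIES 1) IMPLIES 1) AND 1) -> 1
Full result column, 4 rows per line (a,b,c fixed per line; d,e runs 00..11 left to right):
  rows 0-3 [a,b,c=000]: 0000  = hex 0
  rows 4-7 [a,b,c=001]: 0000  = hex 0
  rows 8-11 [a,b,c=010]: 0000  = hex 0
  rows 12-15 [a,b,c=011]: 0000  = hex 0
  rows 16-19 [a,b,c=100]: 0101  = hex 5
  rows 20-23 [a,b,c=101]: 0101  = hex 5
  rows 24-27 [a,b,c=110]: 0101  = hex 5
  rows 28-31 [a,b,c=111]: 0101  = hex 5
Output column (row 0 .. row 31) = 00000000000000000101010101010101
Output column grouped in 4s = 0000 0000 0000 0000 0101 0101 0101 0101 = 0x00005555
Convert to decimal digit by digit (value = value*16 + digit):
  0 -> 0
  0*16 + 0 = 0
  0*16 + 0 = 0
  0*16 + 0 = 0
  0*16 + 5 = 5
  5*16 + 5 = 85
  85*16 + 5 = 1365
  1365*16 + 5 = 21845
Decimal = 21845

21845


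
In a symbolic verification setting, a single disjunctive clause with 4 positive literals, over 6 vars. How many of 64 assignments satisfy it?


Step 1: Total=2^6=64
Step 2: Unsat when all 4 false: 2^2=4
Step 3: Sat=64-4=60

60


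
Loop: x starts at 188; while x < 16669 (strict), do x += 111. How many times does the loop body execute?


Step 1: x goes from 188 toward 16669 by 111; the body runs while x<16669, so iterations = ceil((bound-start)/step)
Step 2: Distance=16481
Step 3: ceil(16481/111)=149

149


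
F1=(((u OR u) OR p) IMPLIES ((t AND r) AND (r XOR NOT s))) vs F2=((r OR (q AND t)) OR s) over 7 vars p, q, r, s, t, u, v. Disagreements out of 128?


F1 = (((u OR u) OR p) IMPLIES ((t AND r) AND (r XOR NOT s)))
F2 = ((r OR (q AND t)) OR s)
Evaluate both on each of 128 rows (bits = p,q,r,s,t,u,v):
  row 0 [0000000]: F1=1 F2=0 (differ) -> 1
  row 1 [0000001]: F1=1 F2=0 (differ) -> 1
  row 2 [0000010]: F1=0 F2=0 -> 0
  row 3 [0000011]: F1=0 F2=0 -> 0
  row 4 [0000100]: F1=1 F2=0 (differ) -> 1
  (every remaining row is evaluated the same way; all 128 results are listed next)
Full result column, 8 rows per line (p,q,r,s fixed per line; t,u,v runs 000..111 left to right):
  rows 0-7 [p,q,r,s=0000]: 11001100  (ones: 4)
  rows 8-15 [p,q,r,s=0001]: 00110011  (ones: 4)
  rows 16-23 [p,q,r,s=0010]: 00110011  (ones: 4)
  rows 24-31 [p,q,r,s=0011]: 00110000  (ones: 2)
  rows 32-39 [p,q,r,s=0100]: 11000011  (ones: 4)
  rows 40-47 [p,q,r,s=0101]: 00110011  (ones: 4)
  rows 48-55 [p,q,r,s=0110]: 00110011  (ones: 4)
  rows 56-63 [p,q,r,s=0111]: 00110000  (ones: 2)
  rows 64-71 [p,q,r,s=1000]: 00000000  (ones: 0)
  rows 72-79 [p,q,r,s=1001]: 11111111  (ones: 8)
  rows 80-87 [p,q,r,s=1010]: 11111111  (ones: 8)
  rows 88-95 [p,q,r,s=1011]: 11110000  (ones: 4)
  rows 96-103 [p,q,r,s=1100]: 00001111  (ones: 4)
  rows 104-111 [p,q,r,s=1101]: 11111111  (ones: 8)
  rows 112-119 [p,q,r,s=1110]: 11111111  (ones: 8)
  rows 120-127 [p,q,r,s=1111]: 11110000  (ones: 4)
Disagreements = 4+4+4+2+4+4+4+2+0+8+8+4+4+8+8+4 = 72

72
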